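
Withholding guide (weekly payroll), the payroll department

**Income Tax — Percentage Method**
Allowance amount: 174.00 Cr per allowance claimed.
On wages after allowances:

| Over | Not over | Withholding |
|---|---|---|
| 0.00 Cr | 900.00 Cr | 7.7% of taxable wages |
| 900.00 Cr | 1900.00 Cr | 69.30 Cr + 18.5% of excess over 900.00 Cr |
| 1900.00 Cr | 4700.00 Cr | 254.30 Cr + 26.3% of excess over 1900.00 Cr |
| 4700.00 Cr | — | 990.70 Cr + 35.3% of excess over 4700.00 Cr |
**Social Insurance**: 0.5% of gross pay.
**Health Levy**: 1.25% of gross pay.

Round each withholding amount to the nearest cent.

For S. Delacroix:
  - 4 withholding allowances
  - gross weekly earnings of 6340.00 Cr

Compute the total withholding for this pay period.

Income Tax: taxable = 6340.00 Cr − 4×174.00 Cr = 5644.00 Cr
  990.70 Cr + 35.3% × (5644.00 Cr − 4700.00 Cr) = 990.70 Cr + 35.3% × 944.00 Cr = 1323.93 Cr
Social Insurance: 0.5% × 6340.00 Cr = 31.70 Cr
Health Levy: 1.25% × 6340.00 Cr = 79.25 Cr
Total: 1323.93 Cr + 31.70 Cr + 79.25 Cr = 1434.88 Cr

1434.88 Cr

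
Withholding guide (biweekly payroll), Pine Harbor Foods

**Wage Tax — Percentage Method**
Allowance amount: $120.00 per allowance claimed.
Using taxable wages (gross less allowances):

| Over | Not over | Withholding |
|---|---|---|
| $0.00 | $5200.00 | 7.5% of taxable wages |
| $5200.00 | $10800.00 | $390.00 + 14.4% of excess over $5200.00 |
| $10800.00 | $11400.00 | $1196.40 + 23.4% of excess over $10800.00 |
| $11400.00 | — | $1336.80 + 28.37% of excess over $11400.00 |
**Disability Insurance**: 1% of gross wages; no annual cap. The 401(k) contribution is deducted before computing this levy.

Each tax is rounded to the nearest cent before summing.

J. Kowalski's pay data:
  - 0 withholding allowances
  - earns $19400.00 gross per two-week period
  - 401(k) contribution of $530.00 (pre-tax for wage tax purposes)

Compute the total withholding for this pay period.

Wage Tax: taxable = $19400.00 − $530.00 = $18870.00
  $1336.80 + 28.37% × ($18870.00 − $11400.00) = $1336.80 + 28.37% × $7470.00 = $3456.04
Disability Insurance: 1% × $18870.00 = $188.70
Total: $3456.04 + $188.70 = $3644.74

$3644.74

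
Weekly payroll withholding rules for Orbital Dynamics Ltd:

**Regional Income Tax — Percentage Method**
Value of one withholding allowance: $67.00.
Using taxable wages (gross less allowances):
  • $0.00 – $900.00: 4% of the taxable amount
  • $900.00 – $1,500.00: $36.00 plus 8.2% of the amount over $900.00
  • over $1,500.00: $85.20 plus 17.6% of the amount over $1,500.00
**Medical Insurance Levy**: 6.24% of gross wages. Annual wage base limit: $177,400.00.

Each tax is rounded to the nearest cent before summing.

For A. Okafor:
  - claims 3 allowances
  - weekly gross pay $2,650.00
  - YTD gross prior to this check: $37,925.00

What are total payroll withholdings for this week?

Regional Income Tax: taxable = $2,650.00 − 3×$67.00 = $2,449.00
  $85.20 + 17.6% × ($2,449.00 − $1,500.00) = $85.20 + 17.6% × $949.00 = $252.22
Medical Insurance Levy: 6.24% × $2,650.00 = $165.36
Total: $252.22 + $165.36 = $417.58

$417.58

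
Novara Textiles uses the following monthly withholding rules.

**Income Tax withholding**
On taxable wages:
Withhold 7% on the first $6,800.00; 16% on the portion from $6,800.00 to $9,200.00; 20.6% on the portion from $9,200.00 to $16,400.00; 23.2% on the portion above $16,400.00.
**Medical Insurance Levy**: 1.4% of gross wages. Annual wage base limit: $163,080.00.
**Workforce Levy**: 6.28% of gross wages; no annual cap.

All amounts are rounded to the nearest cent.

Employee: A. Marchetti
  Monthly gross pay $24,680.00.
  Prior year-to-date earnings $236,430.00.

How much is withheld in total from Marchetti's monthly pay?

Income Tax: taxable = $24,680.00
  $2,343.20 + 23.2% × ($24,680.00 − $16,400.00) = $2,343.20 + 23.2% × $8,280.00 = $4,264.16
Medical Insurance Levy: YTD $236,430.00 ≥ cap $163,080.00 → $0.00
Workforce Levy: 6.28% × $24,680.00 = $1,549.90
Total: $4,264.16 + $0.00 + $1,549.90 = $5,814.06

$5,814.06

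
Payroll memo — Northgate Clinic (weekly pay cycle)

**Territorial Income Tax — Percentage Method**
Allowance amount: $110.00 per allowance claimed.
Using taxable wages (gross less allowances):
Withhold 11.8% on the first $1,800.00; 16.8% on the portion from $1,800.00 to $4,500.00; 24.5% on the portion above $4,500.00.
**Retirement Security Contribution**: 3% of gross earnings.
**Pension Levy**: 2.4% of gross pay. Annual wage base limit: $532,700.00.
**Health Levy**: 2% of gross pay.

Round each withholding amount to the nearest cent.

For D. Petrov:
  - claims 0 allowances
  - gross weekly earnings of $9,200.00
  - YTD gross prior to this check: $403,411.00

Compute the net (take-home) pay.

Territorial Income Tax: taxable = $9,200.00
  $666.00 + 24.5% × ($9,200.00 − $4,500.00) = $666.00 + 24.5% × $4,700.00 = $1,817.50
Retirement Security Contribution: 3% × $9,200.00 = $276.00
Pension Levy: 2.4% × $9,200.00 = $220.80
Health Levy: 2% × $9,200.00 = $184.00
Total withheld: $1,817.50 + $276.00 + $220.80 + $184.00 = $2,498.30
Net pay: $9,200.00 − $2,498.30 = $6,701.70

$6,701.70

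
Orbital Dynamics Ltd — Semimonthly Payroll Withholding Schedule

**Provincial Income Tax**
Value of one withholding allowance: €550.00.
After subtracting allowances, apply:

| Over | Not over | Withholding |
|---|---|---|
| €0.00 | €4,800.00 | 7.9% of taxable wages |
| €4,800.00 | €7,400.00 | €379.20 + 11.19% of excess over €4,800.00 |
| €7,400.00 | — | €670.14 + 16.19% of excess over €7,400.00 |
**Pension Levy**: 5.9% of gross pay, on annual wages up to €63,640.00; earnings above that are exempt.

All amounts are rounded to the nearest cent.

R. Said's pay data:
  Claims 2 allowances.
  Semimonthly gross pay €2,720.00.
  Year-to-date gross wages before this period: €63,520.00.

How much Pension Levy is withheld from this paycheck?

€7.08

Pension Levy: cap €63,640.00 − YTD €63,520.00 = €120.00 subject; 5.9% × €120.00 = €7.08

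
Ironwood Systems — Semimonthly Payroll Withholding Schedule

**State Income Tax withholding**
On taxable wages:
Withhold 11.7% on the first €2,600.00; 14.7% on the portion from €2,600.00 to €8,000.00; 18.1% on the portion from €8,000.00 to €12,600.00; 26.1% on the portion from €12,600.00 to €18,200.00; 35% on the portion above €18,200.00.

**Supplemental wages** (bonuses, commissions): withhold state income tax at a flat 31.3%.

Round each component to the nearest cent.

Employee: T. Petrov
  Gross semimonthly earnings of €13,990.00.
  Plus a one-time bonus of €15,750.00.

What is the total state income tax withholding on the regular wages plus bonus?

€7,223.14

State Income Tax: taxable = €13,990.00
  €1,930.60 + 26.1% × (€13,990.00 − €12,600.00) = €1,930.60 + 26.1% × €1,390.00 = €2,293.39
Supplemental (31.3% flat on bonus): 31.3% × €15,750.00 = €4,929.75
Total state income tax: €2,293.39 + €4,929.75 = €7,223.14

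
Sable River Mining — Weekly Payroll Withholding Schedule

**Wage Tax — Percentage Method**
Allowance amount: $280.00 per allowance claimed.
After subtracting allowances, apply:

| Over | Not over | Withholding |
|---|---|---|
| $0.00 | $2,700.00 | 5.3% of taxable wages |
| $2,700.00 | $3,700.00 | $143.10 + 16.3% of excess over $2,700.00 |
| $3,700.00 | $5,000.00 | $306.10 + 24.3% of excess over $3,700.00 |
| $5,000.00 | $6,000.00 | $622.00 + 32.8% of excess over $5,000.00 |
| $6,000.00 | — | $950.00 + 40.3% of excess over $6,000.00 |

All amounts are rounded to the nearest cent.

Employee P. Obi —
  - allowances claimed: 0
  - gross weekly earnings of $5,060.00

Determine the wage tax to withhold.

Wage Tax: taxable = $5,060.00
  $622.00 + 32.8% × ($5,060.00 − $5,000.00) = $622.00 + 32.8% × $60.00 = $641.68

$641.68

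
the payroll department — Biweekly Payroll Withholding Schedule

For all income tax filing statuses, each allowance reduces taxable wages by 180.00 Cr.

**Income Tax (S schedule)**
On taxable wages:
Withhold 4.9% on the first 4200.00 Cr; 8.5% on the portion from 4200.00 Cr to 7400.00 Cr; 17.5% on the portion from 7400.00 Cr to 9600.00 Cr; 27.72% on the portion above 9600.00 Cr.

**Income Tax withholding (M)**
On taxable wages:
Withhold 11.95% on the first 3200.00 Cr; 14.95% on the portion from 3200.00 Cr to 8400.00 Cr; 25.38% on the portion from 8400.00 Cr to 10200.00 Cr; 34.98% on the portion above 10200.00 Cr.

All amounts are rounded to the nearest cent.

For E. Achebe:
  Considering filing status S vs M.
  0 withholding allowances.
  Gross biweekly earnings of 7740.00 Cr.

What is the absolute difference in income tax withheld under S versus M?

Income Tax (S): taxable = 7740.00 Cr
  477.80 Cr + 17.5% × (7740.00 Cr − 7400.00 Cr) = 477.80 Cr + 17.5% × 340.00 Cr = 537.30 Cr
Income Tax (M): taxable = 7740.00 Cr
  382.40 Cr + 14.95% × (7740.00 Cr − 3200.00 Cr) = 382.40 Cr + 14.95% × 4540.00 Cr = 1061.13 Cr
Difference: |537.30 Cr − 1061.13 Cr| = 523.83 Cr (higher under M)

523.83 Cr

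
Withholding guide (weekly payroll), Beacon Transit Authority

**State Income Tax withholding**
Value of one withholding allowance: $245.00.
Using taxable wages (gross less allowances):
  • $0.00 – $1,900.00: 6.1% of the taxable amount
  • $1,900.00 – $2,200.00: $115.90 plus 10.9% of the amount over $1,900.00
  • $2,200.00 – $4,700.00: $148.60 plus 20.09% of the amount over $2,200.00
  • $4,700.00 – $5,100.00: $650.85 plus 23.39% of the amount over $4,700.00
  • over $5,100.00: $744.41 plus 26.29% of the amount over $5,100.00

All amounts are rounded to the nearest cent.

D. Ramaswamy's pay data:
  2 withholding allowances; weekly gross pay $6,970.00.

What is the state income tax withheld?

State Income Tax: taxable = $6,970.00 − 2×$245.00 = $6,480.00
  $744.41 + 26.29% × ($6,480.00 − $5,100.00) = $744.41 + 26.29% × $1,380.00 = $1,107.21

$1,107.21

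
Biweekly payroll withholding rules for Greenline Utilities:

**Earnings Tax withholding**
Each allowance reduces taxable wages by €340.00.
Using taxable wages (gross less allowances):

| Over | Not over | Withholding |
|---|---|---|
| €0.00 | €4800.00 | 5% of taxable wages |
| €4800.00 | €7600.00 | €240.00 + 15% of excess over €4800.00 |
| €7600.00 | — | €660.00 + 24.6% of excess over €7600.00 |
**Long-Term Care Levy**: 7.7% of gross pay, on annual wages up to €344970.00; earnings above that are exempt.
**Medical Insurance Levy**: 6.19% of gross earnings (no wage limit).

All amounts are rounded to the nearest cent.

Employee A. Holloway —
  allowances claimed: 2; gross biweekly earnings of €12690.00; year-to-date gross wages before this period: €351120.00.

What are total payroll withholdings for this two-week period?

€2530.37

Earnings Tax: taxable = €12690.00 − 2×€340.00 = €12010.00
  €660.00 + 24.6% × (€12010.00 − €7600.00) = €660.00 + 24.6% × €4410.00 = €1744.86
Long-Term Care Levy: YTD €351120.00 ≥ cap €344970.00 → €0.00
Medical Insurance Levy: 6.19% × €12690.00 = €785.51
Total: €1744.86 + €0.00 + €785.51 = €2530.37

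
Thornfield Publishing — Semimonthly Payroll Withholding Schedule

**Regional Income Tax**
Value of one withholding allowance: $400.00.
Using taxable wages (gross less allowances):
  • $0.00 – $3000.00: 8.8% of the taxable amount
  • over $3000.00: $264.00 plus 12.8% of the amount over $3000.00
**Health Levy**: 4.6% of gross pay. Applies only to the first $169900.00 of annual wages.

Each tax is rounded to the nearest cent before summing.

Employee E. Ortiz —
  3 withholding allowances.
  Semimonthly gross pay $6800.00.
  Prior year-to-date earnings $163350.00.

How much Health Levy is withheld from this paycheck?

Health Levy: cap $169900.00 − YTD $163350.00 = $6550.00 subject; 4.6% × $6550.00 = $301.30

$301.30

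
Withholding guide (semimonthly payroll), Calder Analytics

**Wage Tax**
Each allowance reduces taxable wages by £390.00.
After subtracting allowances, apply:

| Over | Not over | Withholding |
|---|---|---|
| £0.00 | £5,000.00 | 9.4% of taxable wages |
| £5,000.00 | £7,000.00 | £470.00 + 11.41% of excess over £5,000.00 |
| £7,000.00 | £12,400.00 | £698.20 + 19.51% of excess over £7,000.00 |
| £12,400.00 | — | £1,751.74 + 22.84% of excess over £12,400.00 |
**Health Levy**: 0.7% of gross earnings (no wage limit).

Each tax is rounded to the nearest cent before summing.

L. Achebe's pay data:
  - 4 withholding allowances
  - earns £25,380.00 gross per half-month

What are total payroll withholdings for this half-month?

£4,537.73

Wage Tax: taxable = £25,380.00 − 4×£390.00 = £23,820.00
  £1,751.74 + 22.84% × (£23,820.00 − £12,400.00) = £1,751.74 + 22.84% × £11,420.00 = £4,360.07
Health Levy: 0.7% × £25,380.00 = £177.66
Total: £4,360.07 + £177.66 = £4,537.73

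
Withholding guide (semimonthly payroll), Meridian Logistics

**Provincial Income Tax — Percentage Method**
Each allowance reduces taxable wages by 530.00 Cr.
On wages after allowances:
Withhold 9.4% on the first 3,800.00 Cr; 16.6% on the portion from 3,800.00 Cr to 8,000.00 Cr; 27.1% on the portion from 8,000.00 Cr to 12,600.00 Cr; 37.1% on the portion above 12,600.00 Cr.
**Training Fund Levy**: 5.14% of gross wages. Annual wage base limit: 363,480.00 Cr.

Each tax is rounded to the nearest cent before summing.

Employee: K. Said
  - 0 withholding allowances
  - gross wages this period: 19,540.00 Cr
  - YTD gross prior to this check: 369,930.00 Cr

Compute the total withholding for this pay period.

Provincial Income Tax: taxable = 19,540.00 Cr
  2,301.00 Cr + 37.1% × (19,540.00 Cr − 12,600.00 Cr) = 2,301.00 Cr + 37.1% × 6,940.00 Cr = 4,875.74 Cr
Training Fund Levy: YTD 369,930.00 Cr ≥ cap 363,480.00 Cr → 0.00 Cr
Total: 4,875.74 Cr + 0.00 Cr = 4,875.74 Cr

4,875.74 Cr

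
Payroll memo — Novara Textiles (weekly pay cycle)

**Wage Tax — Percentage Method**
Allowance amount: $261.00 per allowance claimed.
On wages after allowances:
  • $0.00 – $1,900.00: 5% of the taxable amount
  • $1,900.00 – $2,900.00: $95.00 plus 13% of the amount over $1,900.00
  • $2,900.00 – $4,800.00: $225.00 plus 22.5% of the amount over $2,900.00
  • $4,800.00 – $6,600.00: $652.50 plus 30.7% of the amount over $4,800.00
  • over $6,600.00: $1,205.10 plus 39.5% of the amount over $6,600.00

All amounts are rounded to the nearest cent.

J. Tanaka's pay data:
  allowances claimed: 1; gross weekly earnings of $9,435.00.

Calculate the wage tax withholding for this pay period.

Wage Tax: taxable = $9,435.00 − 1×$261.00 = $9,174.00
  $1,205.10 + 39.5% × ($9,174.00 − $6,600.00) = $1,205.10 + 39.5% × $2,574.00 = $2,221.83

$2,221.83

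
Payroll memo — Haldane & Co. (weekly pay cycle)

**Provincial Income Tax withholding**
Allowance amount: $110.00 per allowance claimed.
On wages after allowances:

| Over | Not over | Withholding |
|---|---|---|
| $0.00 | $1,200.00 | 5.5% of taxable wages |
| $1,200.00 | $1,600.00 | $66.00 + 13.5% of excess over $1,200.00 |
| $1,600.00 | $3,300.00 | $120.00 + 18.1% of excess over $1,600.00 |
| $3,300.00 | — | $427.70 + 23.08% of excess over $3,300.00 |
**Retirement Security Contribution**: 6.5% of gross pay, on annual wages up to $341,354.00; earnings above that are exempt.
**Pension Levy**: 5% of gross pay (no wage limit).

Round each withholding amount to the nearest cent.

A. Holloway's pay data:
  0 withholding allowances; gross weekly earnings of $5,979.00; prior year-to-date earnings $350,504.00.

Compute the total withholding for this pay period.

$1,344.96

Provincial Income Tax: taxable = $5,979.00
  $427.70 + 23.08% × ($5,979.00 − $3,300.00) = $427.70 + 23.08% × $2,679.00 = $1,046.01
Retirement Security Contribution: YTD $350,504.00 ≥ cap $341,354.00 → $0.00
Pension Levy: 5% × $5,979.00 = $298.95
Total: $1,046.01 + $0.00 + $298.95 = $1,344.96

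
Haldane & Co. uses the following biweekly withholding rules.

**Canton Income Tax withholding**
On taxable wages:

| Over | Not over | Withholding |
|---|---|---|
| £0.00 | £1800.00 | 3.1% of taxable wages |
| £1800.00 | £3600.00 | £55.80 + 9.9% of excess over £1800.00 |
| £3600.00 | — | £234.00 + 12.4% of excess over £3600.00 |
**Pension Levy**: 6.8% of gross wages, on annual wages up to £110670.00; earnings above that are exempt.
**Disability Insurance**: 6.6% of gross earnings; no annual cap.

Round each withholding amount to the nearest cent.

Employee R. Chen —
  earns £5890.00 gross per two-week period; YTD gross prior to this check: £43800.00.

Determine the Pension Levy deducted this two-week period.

£400.52

Pension Levy: 6.8% × £5890.00 = £400.52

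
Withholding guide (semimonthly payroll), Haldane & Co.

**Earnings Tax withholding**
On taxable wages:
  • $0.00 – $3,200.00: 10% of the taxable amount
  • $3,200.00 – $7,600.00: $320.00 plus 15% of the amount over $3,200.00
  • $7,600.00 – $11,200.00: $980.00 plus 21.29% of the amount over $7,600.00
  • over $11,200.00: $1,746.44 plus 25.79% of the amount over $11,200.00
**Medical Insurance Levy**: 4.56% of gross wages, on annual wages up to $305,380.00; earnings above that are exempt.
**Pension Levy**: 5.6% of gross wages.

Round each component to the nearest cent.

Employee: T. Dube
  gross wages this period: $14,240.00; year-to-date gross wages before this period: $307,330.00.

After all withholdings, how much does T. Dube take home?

$10,912.10

Earnings Tax: taxable = $14,240.00
  $1,746.44 + 25.79% × ($14,240.00 − $11,200.00) = $1,746.44 + 25.79% × $3,040.00 = $2,530.46
Medical Insurance Levy: YTD $307,330.00 ≥ cap $305,380.00 → $0.00
Pension Levy: 5.6% × $14,240.00 = $797.44
Total withheld: $2,530.46 + $0.00 + $797.44 = $3,327.90
Net pay: $14,240.00 − $3,327.90 = $10,912.10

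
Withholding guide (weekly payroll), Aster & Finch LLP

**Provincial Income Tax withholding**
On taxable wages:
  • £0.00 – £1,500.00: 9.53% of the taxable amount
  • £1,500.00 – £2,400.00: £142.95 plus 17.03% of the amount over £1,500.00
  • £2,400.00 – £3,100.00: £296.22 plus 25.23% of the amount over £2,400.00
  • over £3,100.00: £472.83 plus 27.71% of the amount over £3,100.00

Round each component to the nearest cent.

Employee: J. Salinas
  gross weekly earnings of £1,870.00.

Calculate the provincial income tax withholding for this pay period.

£205.96

Provincial Income Tax: taxable = £1,870.00
  £142.95 + 17.03% × (£1,870.00 − £1,500.00) = £142.95 + 17.03% × £370.00 = £205.96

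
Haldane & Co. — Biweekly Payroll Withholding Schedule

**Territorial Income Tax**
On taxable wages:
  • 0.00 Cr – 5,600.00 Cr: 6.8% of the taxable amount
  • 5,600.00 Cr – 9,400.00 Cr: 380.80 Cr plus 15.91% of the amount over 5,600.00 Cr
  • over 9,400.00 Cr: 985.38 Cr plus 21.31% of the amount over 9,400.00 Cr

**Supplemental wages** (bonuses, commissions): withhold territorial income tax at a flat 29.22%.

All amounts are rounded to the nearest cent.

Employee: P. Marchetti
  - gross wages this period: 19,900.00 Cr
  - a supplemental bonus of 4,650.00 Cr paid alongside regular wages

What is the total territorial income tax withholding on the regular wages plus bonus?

Territorial Income Tax: taxable = 19,900.00 Cr
  985.38 Cr + 21.31% × (19,900.00 Cr − 9,400.00 Cr) = 985.38 Cr + 21.31% × 10,500.00 Cr = 3,222.93 Cr
Supplemental (29.22% flat on bonus): 29.22% × 4,650.00 Cr = 1,358.73 Cr
Total territorial income tax: 3,222.93 Cr + 1,358.73 Cr = 4,581.66 Cr

4,581.66 Cr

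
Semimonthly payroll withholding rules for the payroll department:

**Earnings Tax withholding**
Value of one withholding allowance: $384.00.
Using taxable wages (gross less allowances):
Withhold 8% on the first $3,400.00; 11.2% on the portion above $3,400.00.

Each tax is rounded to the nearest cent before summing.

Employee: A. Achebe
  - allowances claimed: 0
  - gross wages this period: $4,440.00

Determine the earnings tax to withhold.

Earnings Tax: taxable = $4,440.00
  $272.00 + 11.2% × ($4,440.00 − $3,400.00) = $272.00 + 11.2% × $1,040.00 = $388.48

$388.48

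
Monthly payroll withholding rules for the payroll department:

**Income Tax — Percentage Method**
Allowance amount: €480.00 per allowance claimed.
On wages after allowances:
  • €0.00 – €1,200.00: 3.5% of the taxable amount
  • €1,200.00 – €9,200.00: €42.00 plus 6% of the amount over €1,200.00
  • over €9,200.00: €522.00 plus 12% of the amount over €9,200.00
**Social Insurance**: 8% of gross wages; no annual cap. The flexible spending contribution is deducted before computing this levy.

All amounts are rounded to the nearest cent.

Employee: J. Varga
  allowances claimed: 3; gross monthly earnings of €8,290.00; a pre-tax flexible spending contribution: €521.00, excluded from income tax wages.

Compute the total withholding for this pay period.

Income Tax: taxable = €8,290.00 − €521.00 − 3×€480.00 = €6,329.00
  €42.00 + 6% × (€6,329.00 − €1,200.00) = €42.00 + 6% × €5,129.00 = €349.74
Social Insurance: 8% × €7,769.00 = €621.52
Total: €349.74 + €621.52 = €971.26

€971.26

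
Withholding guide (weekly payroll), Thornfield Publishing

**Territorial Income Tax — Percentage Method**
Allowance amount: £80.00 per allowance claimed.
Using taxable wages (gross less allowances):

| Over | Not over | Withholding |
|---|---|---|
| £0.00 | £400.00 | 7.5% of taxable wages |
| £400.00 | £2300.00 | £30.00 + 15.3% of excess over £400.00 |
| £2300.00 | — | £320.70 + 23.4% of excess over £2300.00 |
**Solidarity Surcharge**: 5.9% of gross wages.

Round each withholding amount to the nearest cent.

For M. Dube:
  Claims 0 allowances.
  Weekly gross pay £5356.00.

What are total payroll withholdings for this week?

Territorial Income Tax: taxable = £5356.00
  £320.70 + 23.4% × (£5356.00 − £2300.00) = £320.70 + 23.4% × £3056.00 = £1035.80
Solidarity Surcharge: 5.9% × £5356.00 = £316.00
Total: £1035.80 + £316.00 = £1351.80

£1351.80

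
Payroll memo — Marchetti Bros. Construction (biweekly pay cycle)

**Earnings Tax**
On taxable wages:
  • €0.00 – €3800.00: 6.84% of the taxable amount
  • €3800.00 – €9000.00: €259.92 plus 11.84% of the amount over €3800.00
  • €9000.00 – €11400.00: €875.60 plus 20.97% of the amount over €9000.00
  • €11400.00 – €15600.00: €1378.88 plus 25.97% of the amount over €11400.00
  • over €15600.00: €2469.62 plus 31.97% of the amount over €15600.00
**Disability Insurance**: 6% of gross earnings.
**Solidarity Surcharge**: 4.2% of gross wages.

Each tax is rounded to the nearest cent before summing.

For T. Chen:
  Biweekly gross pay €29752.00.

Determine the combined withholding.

Earnings Tax: taxable = €29752.00
  €2469.62 + 31.97% × (€29752.00 − €15600.00) = €2469.62 + 31.97% × €14152.00 = €6994.01
Disability Insurance: 6% × €29752.00 = €1785.12
Solidarity Surcharge: 4.2% × €29752.00 = €1249.58
Total: €6994.01 + €1785.12 + €1249.58 = €10028.71

€10028.71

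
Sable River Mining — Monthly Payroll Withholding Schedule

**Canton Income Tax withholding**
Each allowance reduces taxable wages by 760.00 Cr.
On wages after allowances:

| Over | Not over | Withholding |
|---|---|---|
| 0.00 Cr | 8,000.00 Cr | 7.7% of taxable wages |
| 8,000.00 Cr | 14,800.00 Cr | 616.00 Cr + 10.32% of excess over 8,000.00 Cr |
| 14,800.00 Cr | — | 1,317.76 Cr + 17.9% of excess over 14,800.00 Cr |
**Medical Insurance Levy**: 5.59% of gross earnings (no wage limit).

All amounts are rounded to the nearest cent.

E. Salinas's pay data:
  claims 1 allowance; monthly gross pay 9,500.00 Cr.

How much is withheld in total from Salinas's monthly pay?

1,223.42 Cr

Canton Income Tax: taxable = 9,500.00 Cr − 1×760.00 Cr = 8,740.00 Cr
  616.00 Cr + 10.32% × (8,740.00 Cr − 8,000.00 Cr) = 616.00 Cr + 10.32% × 740.00 Cr = 692.37 Cr
Medical Insurance Levy: 5.59% × 9,500.00 Cr = 531.05 Cr
Total: 692.37 Cr + 531.05 Cr = 1,223.42 Cr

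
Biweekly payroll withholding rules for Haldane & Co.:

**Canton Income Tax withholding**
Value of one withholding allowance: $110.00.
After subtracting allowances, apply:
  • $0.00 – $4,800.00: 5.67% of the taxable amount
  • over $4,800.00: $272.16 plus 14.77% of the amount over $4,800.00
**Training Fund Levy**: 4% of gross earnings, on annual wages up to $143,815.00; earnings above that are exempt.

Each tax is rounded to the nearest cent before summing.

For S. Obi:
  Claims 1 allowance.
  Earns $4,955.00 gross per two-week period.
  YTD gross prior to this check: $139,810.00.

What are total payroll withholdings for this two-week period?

Canton Income Tax: taxable = $4,955.00 − 1×$110.00 = $4,845.00
  $272.16 + 14.77% × ($4,845.00 − $4,800.00) = $272.16 + 14.77% × $45.00 = $278.81
Training Fund Levy: cap $143,815.00 − YTD $139,810.00 = $4,005.00 subject; 4% × $4,005.00 = $160.20
Total: $278.81 + $160.20 = $439.01

$439.01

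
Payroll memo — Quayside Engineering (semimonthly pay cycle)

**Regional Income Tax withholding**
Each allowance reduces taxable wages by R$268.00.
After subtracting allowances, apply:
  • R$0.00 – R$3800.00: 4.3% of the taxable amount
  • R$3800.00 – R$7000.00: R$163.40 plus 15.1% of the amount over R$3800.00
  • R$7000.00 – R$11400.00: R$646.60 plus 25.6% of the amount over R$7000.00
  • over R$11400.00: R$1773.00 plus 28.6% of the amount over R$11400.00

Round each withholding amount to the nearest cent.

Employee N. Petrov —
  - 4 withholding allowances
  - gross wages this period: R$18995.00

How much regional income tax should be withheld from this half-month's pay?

R$3638.58

Regional Income Tax: taxable = R$18995.00 − 4×R$268.00 = R$17923.00
  R$1773.00 + 28.6% × (R$17923.00 − R$11400.00) = R$1773.00 + 28.6% × R$6523.00 = R$3638.58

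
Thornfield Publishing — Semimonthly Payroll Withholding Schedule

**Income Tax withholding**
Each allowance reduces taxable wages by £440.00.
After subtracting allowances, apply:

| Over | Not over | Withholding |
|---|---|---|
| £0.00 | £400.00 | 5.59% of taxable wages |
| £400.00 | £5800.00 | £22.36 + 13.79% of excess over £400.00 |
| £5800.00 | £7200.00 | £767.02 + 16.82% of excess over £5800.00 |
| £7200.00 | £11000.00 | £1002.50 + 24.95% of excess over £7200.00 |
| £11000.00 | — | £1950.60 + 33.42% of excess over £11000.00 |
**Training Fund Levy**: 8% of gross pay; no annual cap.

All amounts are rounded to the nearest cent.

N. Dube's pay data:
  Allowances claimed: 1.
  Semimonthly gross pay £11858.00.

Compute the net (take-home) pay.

£8819.06

Income Tax: taxable = £11858.00 − 1×£440.00 = £11418.00
  £1950.60 + 33.42% × (£11418.00 − £11000.00) = £1950.60 + 33.42% × £418.00 = £2090.30
Training Fund Levy: 8% × £11858.00 = £948.64
Total withheld: £2090.30 + £948.64 = £3038.94
Net pay: £11858.00 − £3038.94 = £8819.06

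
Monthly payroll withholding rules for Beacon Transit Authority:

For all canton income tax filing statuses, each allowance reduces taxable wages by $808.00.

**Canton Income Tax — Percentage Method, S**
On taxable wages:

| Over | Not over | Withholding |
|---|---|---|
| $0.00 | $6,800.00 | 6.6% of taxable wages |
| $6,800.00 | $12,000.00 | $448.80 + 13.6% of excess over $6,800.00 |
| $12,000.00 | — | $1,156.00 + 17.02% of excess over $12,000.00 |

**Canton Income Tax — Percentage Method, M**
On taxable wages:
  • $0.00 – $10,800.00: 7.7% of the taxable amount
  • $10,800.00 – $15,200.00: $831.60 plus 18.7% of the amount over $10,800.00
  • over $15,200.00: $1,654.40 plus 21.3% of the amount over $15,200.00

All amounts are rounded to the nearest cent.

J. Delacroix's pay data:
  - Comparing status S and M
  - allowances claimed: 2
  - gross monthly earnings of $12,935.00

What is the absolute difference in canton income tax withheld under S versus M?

Canton Income Tax (S): taxable = $12,935.00 − 2×$808.00 = $11,319.00
  $448.80 + 13.6% × ($11,319.00 − $6,800.00) = $448.80 + 13.6% × $4,519.00 = $1,063.38
Canton Income Tax (M): taxable = $12,935.00 − 2×$808.00 = $11,319.00
  $831.60 + 18.7% × ($11,319.00 − $10,800.00) = $831.60 + 18.7% × $519.00 = $928.65
Difference: |$1,063.38 − $928.65| = $134.73 (higher under S)

$134.73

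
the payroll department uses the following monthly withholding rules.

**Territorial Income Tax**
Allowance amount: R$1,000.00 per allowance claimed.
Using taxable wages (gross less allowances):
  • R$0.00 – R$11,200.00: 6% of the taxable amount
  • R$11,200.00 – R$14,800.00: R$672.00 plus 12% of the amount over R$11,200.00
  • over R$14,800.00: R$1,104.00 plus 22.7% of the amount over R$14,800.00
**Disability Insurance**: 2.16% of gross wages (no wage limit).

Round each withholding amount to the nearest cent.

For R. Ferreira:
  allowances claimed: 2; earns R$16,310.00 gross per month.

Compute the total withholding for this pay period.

R$1,397.50

Territorial Income Tax: taxable = R$16,310.00 − 2×R$1,000.00 = R$14,310.00
  R$672.00 + 12% × (R$14,310.00 − R$11,200.00) = R$672.00 + 12% × R$3,110.00 = R$1,045.20
Disability Insurance: 2.16% × R$16,310.00 = R$352.30
Total: R$1,045.20 + R$352.30 = R$1,397.50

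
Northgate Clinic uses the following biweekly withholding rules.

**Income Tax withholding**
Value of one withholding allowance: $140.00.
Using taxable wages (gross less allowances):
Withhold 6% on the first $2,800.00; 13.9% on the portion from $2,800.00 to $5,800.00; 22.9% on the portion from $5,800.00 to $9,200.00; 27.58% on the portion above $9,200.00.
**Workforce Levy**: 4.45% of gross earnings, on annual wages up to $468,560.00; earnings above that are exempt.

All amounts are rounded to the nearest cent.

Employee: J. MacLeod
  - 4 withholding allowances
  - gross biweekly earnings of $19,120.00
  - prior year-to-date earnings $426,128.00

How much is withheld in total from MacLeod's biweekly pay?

$4,795.93

Income Tax: taxable = $19,120.00 − 4×$140.00 = $18,560.00
  $1,363.60 + 27.58% × ($18,560.00 − $9,200.00) = $1,363.60 + 27.58% × $9,360.00 = $3,945.09
Workforce Levy: 4.45% × $19,120.00 = $850.84
Total: $3,945.09 + $850.84 = $4,795.93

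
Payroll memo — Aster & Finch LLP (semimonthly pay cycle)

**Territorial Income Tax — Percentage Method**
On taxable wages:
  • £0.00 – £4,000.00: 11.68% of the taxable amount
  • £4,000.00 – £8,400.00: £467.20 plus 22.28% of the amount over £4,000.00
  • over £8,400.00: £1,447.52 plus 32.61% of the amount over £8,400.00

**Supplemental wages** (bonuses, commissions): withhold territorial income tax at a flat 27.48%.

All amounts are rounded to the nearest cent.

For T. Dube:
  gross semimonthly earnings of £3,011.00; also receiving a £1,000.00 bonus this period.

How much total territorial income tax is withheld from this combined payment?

£626.48

Territorial Income Tax: taxable = £3,011.00
  11.68% × £3,011.00 = £351.68
Supplemental (27.48% flat on bonus): 27.48% × £1,000.00 = £274.80
Total territorial income tax: £351.68 + £274.80 = £626.48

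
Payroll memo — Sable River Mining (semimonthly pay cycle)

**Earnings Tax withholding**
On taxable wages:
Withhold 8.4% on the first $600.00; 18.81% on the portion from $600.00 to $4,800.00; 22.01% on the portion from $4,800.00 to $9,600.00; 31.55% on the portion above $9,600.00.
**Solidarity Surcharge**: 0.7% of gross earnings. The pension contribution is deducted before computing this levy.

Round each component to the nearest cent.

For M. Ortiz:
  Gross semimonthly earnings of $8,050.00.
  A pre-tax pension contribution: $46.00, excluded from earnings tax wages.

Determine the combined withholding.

Earnings Tax: taxable = $8,050.00 − $46.00 = $8,004.00
  $840.42 + 22.01% × ($8,004.00 − $4,800.00) = $840.42 + 22.01% × $3,204.00 = $1,545.62
Solidarity Surcharge: 0.7% × $8,004.00 = $56.03
Total: $1,545.62 + $56.03 = $1,601.65

$1,601.65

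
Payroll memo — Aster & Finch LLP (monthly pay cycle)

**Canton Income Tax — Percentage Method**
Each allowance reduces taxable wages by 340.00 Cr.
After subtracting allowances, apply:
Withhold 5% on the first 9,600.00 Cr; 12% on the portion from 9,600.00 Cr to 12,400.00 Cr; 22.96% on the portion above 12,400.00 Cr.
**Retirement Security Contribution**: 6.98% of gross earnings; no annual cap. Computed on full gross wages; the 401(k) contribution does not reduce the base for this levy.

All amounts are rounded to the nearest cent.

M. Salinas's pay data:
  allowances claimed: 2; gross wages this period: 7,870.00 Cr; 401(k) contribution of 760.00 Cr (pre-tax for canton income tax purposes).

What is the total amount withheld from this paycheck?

Canton Income Tax: taxable = 7,870.00 Cr − 760.00 Cr − 2×340.00 Cr = 6,430.00 Cr
  5% × 6,430.00 Cr = 321.50 Cr
Retirement Security Contribution: 6.98% × 7,870.00 Cr = 549.33 Cr
Total: 321.50 Cr + 549.33 Cr = 870.83 Cr

870.83 Cr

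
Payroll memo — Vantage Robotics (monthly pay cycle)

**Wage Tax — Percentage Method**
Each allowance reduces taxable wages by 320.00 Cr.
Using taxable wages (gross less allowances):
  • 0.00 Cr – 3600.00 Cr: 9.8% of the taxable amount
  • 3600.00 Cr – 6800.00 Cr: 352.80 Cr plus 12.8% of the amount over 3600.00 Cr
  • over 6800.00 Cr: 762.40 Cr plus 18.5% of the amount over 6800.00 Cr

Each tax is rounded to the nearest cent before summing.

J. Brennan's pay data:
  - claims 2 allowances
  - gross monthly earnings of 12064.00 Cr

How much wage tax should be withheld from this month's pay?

Wage Tax: taxable = 12064.00 Cr − 2×320.00 Cr = 11424.00 Cr
  762.40 Cr + 18.5% × (11424.00 Cr − 6800.00 Cr) = 762.40 Cr + 18.5% × 4624.00 Cr = 1617.84 Cr

1617.84 Cr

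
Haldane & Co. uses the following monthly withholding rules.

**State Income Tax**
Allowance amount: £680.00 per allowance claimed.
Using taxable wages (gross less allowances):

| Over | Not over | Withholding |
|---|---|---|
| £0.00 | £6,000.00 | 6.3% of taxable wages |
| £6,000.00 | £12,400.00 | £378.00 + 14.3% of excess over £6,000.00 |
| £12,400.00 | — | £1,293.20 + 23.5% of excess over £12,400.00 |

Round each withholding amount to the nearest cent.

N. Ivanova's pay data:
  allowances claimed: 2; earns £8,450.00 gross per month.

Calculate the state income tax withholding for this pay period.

State Income Tax: taxable = £8,450.00 − 2×£680.00 = £7,090.00
  £378.00 + 14.3% × (£7,090.00 − £6,000.00) = £378.00 + 14.3% × £1,090.00 = £533.87

£533.87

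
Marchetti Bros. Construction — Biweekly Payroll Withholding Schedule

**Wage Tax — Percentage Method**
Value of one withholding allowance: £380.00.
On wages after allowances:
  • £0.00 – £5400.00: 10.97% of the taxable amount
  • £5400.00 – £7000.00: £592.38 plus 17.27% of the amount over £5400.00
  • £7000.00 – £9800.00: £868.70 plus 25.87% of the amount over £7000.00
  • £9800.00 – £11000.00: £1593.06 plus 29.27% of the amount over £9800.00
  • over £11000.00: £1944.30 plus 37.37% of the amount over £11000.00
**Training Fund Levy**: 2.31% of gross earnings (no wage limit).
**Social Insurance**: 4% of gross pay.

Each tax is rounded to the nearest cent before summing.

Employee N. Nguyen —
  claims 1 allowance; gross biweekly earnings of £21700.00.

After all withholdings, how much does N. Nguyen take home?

Wage Tax: taxable = £21700.00 − 1×£380.00 = £21320.00
  £1944.30 + 37.37% × (£21320.00 − £11000.00) = £1944.30 + 37.37% × £10320.00 = £5800.88
Training Fund Levy: 2.31% × £21700.00 = £501.27
Social Insurance: 4% × £21700.00 = £868.00
Total withheld: £5800.88 + £501.27 + £868.00 = £7170.15
Net pay: £21700.00 − £7170.15 = £14529.85

£14529.85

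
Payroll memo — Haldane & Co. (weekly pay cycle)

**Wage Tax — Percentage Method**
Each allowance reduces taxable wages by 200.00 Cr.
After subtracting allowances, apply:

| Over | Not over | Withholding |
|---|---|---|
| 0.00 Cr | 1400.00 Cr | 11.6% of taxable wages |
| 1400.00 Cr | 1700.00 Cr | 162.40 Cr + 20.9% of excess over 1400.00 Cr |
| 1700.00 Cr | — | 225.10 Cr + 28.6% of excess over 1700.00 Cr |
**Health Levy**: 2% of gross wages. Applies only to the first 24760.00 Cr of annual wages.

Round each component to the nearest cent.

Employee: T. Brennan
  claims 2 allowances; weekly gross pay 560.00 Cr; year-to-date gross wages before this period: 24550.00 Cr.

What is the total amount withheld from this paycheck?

22.76 Cr

Wage Tax: taxable = 560.00 Cr − 2×200.00 Cr = 160.00 Cr
  11.6% × 160.00 Cr = 18.56 Cr
Health Levy: cap 24760.00 Cr − YTD 24550.00 Cr = 210.00 Cr subject; 2% × 210.00 Cr = 4.20 Cr
Total: 18.56 Cr + 4.20 Cr = 22.76 Cr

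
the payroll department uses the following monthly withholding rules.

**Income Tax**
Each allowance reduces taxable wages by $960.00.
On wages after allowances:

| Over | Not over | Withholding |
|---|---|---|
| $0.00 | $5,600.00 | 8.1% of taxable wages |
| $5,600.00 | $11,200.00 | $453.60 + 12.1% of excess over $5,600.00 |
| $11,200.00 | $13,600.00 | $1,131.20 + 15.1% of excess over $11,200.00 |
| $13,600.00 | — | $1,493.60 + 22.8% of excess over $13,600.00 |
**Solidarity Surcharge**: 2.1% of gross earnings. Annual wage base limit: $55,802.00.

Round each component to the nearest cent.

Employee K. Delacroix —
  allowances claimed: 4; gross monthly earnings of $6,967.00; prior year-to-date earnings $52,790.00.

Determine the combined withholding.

Income Tax: taxable = $6,967.00 − 4×$960.00 = $3,127.00
  8.1% × $3,127.00 = $253.29
Solidarity Surcharge: cap $55,802.00 − YTD $52,790.00 = $3,012.00 subject; 2.1% × $3,012.00 = $63.25
Total: $253.29 + $63.25 = $316.54

$316.54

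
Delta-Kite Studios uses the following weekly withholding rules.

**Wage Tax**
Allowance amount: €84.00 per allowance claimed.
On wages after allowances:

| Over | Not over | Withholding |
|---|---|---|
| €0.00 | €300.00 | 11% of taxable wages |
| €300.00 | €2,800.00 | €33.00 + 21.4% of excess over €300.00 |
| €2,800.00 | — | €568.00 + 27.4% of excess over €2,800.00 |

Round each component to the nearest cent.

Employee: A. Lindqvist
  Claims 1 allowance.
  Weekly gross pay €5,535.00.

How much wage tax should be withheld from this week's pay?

€1,294.37

Wage Tax: taxable = €5,535.00 − 1×€84.00 = €5,451.00
  €568.00 + 27.4% × (€5,451.00 − €2,800.00) = €568.00 + 27.4% × €2,651.00 = €1,294.37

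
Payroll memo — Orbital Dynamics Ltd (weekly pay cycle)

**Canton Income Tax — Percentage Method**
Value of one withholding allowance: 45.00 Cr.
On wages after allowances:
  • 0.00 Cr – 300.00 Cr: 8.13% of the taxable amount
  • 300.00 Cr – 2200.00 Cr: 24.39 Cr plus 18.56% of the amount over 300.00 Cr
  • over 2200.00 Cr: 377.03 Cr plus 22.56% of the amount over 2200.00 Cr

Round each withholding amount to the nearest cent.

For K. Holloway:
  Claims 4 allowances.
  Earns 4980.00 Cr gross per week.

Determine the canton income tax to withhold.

963.59 Cr

Canton Income Tax: taxable = 4980.00 Cr − 4×45.00 Cr = 4800.00 Cr
  377.03 Cr + 22.56% × (4800.00 Cr − 2200.00 Cr) = 377.03 Cr + 22.56% × 2600.00 Cr = 963.59 Cr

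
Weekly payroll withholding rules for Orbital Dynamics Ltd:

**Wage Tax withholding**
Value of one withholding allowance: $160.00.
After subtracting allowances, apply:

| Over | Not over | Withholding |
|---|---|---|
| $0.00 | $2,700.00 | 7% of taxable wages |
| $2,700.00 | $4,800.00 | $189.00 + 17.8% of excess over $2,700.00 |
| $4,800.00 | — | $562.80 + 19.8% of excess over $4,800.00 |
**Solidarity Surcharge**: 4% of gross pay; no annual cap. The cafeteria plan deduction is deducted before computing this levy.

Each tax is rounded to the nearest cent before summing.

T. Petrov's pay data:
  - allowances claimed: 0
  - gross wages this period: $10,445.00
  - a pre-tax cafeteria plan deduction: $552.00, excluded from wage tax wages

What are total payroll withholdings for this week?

Wage Tax: taxable = $10,445.00 − $552.00 = $9,893.00
  $562.80 + 19.8% × ($9,893.00 − $4,800.00) = $562.80 + 19.8% × $5,093.00 = $1,571.21
Solidarity Surcharge: 4% × $9,893.00 = $395.72
Total: $1,571.21 + $395.72 = $1,966.93

$1,966.93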